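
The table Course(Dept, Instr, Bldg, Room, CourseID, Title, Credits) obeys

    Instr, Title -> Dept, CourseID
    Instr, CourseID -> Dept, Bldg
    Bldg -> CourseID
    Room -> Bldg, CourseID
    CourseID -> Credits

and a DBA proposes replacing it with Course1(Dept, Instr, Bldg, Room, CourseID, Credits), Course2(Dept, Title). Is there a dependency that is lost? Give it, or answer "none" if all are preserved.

Check Instr, Title → Dept, CourseID: no single fragment contains all of {Dept, Instr, CourseID, Title}, and the restricted closure of {Instr, Title} across the fragments never reaches {Dept, CourseID}.
Instr, CourseID → Dept, Bldg is preserved.
Bldg → CourseID is preserved.
Room → Bldg, CourseID is preserved.
CourseID → Credits is preserved.

Instr, Title -> Dept, CourseID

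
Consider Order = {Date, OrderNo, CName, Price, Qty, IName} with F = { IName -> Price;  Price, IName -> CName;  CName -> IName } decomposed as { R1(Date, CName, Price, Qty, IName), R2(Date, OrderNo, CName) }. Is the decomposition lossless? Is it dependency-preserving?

lossy but dependency-preserving

Lossless test: (Date, CName)⁺ = {Date, CName, Price, IName}, which is a superkey of neither fragment — lossy.
Dependency preservation: every FD's attributes lie within a single fragment, so each can be enforced locally — preserved.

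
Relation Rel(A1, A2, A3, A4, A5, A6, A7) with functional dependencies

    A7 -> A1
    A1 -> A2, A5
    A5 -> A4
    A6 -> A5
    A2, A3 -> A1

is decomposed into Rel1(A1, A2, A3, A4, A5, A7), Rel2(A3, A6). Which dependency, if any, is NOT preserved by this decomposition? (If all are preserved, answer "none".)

Check A6 → A5: no single fragment contains all of {A5, A6}, and the restricted closure of {A6} across the fragments never reaches {A5}.
A7 → A1 is preserved.
A1 → A2, A5 is preserved.
A5 → A4 is preserved.
A2, A3 → A1 is preserved.

A6 -> A5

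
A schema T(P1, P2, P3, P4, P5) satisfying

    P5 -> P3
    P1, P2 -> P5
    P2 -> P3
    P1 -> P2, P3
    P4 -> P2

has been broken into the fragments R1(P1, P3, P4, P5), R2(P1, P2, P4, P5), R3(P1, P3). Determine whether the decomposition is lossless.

Yes

Chase test. Columns are P1, P2, P3, P4, P5; row i has aⱼ where attribute j ∈ Ri, else bᵢⱼ.
Initial tableau (one row per fragment):
  row 1: a1 b12 a3 a4 a5
  row 2: a1 a2 b23 a4 a5
  row 3: a1 b32 a3 b34 b35
Rows 1 and 2 agree on P5; apply P5→P3 and equate their P3 entries.
Rows 1 and 2 agree on P1; apply P1→P2, P3 and equate their P2, P3 entries.
Rows 1 and 3 agree on P1; apply P1→P2, P3 and equate their P2, P3 entries.
Rows 1 and 3 agree on P1, P2; apply P1, P2→P5 and equate their P5 entries.
Row 1 is now all distinguished symbols — the join is lossless.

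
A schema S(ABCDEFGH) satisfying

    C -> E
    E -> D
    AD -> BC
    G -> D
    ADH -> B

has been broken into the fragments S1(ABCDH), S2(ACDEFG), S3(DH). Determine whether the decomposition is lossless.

Chase test. Columns are ABCDEFGH; row i has aⱼ where attribute j ∈ Si, else bᵢⱼ.
Initial tableau (one row per fragment):
  row 1: a1 a2 a3 a4 b15 b16 b17 a8
  row 2: a1 b22 a3 a4 a5 a6 a7 b28
  row 3: b31 b32 b33 a4 b35 b36 b37 a8
Rows 1 and 2 agree on C; apply C→E and equate their E entries.
Rows 1 and 2 agree on AD; apply AD→BC and equate their BC entries.
No row becomes fully distinguished — the join is lossy.

No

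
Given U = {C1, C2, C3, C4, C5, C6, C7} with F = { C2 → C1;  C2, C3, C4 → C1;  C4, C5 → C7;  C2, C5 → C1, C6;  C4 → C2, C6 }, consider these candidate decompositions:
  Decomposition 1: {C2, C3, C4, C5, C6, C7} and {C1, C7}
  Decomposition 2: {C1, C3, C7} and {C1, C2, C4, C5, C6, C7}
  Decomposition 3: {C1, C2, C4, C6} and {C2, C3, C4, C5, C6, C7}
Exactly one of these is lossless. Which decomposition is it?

Decomposition 1: common = {C7}, closure = {C7} → lossy.
Decomposition 2: common = {C1, C7}, closure = {C1, C7} → lossy.
Decomposition 3: common = {C2, C4, C6}, closure = {C1, C2, C4, C6} → lossless.

Decomposition 3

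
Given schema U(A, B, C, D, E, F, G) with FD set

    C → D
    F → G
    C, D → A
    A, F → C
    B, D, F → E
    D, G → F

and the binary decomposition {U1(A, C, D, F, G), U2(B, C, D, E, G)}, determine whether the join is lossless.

Common attributes: U1 ∩ U2 = {C, D, G}.
Closure of {C, D, G}: C, D → A applies, adding A; D, G → F applies, adding F. So (C, D, G)⁺ = {A, C, D, F, G}.
This closure contains every attribute of U1, so U1 ∩ U2 → U1. The join is lossless.

Yes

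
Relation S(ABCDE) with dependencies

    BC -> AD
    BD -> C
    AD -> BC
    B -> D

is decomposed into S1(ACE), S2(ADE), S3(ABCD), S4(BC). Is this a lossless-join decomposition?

Yes

Chase test. Columns are ABCDE; row i has aⱼ where attribute j ∈ Si, else bᵢⱼ.
Initial tableau (one row per fragment):
  row 1: a1 b12 a3 b14 a5
  row 2: a1 b22 b23 a4 a5
  row 3: a1 a2 a3 a4 b35
  row 4: b41 a2 a3 b44 b45
Rows 3 and 4 agree on BC; apply BC→AD and equate their AD entries.
Rows 2 and 3 agree on AD; apply AD→BC and equate their BC entries.
Row 2 is now all distinguished symbols — the join is lossless.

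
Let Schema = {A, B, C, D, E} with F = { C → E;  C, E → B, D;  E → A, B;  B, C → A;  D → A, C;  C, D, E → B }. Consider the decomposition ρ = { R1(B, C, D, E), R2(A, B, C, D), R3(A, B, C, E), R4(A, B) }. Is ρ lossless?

Yes

Chase test. Columns are A, B, C, D, E; row i has aⱼ where attribute j ∈ Ri, else bᵢⱼ.
Initial tableau (one row per fragment):
  row 1: b11 a2 a3 a4 a5
  row 2: a1 a2 a3 a4 b25
  row 3: a1 a2 a3 b34 a5
  row 4: a1 a2 b43 b44 b45
Rows 1 and 2 agree on C; apply C→E and equate their E entries.
Rows 1 and 3 agree on C, E; apply C, E→B, D and equate their B, D entries.
Rows 1 and 2 agree on E; apply E→A, B and equate their A, B entries.
Row 1 is now all distinguished symbols — the join is lossless.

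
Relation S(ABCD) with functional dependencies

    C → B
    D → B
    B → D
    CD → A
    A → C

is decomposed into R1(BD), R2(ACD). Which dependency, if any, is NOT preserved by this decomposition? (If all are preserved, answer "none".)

C → B: restricted closure across fragments reaches B.
D → B lies within R1.
B → D lies within R1.
CD → A lies within R2.
A → C lies within R2.
Every dependency is enforceable on the fragments, so the decomposition is dependency-preserving.

none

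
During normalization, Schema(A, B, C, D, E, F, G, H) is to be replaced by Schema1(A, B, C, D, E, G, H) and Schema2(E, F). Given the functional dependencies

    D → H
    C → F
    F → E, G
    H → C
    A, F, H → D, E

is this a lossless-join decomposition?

Common attributes: Schema1 ∩ Schema2 = {E}.
No dependency enlarges {E}, so (E)⁺ = {E}.
The closure contains neither all of Schema1 = {A, B, C, D, E, G, H} nor all of Schema2 = {E, F}, so the common attributes are not a superkey of either fragment. The join is lossy.

No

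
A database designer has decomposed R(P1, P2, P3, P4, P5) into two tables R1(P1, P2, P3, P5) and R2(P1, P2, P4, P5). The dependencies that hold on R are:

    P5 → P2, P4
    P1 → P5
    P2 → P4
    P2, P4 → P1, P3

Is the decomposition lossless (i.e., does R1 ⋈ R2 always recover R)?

Common attributes: R1 ∩ R2 = {P1, P2, P5}.
Closure of {P1, P2, P5}: P5 → P2, P4 applies, adding P4; P2, P4 → P1, P3 applies, adding P3. So (P1, P2, P5)⁺ = {P1, P2, P3, P4, P5}.
This closure contains every attribute of R1, so R1 ∩ R2 → R1. The join is lossless.

Yes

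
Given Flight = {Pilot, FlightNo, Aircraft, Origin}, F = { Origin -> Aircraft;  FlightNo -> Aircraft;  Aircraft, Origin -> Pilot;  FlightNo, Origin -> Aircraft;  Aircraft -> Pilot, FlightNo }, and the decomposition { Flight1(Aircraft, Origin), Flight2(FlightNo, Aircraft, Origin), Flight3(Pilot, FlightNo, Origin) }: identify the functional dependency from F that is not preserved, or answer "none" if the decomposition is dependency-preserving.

none

Origin → Aircraft lies within Flight1.
FlightNo → Aircraft lies within Flight2.
Aircraft, Origin → Pilot: restricted closure across fragments reaches Pilot.
FlightNo, Origin → Aircraft lies within Flight2.
Aircraft → Pilot, FlightNo: restricted closure across fragments reaches Pilot, FlightNo.
Every dependency is enforceable on the fragments, so the decomposition is dependency-preserving.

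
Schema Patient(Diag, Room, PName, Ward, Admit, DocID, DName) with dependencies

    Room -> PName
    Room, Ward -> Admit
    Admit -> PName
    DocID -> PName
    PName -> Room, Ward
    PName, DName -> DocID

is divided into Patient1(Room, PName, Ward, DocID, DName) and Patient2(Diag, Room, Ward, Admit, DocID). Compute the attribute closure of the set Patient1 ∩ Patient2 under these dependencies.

Patient1 ∩ Patient2 = {Room, Ward, DocID}.
Room → PName applies, adding PName
Room, Ward → Admit applies, adding Admit
Closure: {Room, PName, Ward, Admit, DocID}.

Room, PName, Ward, Admit, DocID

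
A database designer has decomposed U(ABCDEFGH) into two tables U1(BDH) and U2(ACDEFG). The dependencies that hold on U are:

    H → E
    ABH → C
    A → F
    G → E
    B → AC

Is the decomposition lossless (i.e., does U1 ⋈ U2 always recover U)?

Common attributes: U1 ∩ U2 = {D}.
No dependency enlarges {D}, so (D)⁺ = {D}.
The closure contains neither all of U1 = {BDH} nor all of U2 = {ACDEFG}, so the common attributes are not a superkey of either fragment. The join is lossy.

No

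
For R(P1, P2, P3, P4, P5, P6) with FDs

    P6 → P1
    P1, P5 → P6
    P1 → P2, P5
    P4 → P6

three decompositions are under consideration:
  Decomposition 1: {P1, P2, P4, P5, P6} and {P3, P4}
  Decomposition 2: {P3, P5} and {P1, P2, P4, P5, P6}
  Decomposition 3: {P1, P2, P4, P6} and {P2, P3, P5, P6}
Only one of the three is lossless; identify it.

Decomposition 1: common = {P4}, closure = {P1, P2, P4, P5, P6} → lossless.
Decomposition 2: common = {P5}, closure = {P5} → lossy.
Decomposition 3: common = {P2, P6}, closure = {P1, P2, P5, P6} → lossy.

Decomposition 1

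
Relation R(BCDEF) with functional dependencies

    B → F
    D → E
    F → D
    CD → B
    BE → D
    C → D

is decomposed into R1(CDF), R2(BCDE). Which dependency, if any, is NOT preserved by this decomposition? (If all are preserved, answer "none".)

Check B → F: no single fragment contains all of {BF}, and the restricted closure of {B} across the fragments never reaches {F}.
D → E is preserved.
F → D is preserved.
CD → B is preserved.
BE → D is preserved.
C → D is preserved.

B → F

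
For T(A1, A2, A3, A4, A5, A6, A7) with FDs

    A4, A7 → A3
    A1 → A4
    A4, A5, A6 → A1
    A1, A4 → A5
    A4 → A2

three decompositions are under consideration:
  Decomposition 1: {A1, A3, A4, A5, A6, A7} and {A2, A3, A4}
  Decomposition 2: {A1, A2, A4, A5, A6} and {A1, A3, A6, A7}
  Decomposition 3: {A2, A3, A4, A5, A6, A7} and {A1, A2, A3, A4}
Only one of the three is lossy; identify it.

Decomposition 3

Decomposition 1: common = {A3, A4}, closure = {A2, A3, A4} → lossless.
Decomposition 2: common = {A1, A6}, closure = {A1, A2, A4, A5, A6} → lossless.
Decomposition 3: common = {A2, A3, A4}, closure = {A2, A3, A4} → lossy.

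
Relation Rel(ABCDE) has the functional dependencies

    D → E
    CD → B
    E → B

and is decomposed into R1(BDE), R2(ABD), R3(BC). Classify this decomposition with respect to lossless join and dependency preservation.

lossy but dependency-preserving

Lossless test (chase): Rows 1 and 2 agree on D; apply D→E and equate their E entries. No row becomes fully distinguished — the join is lossy.
Dependency preservation: CD → B is not contained in any single fragment, but the restricted closure of its left-hand side across the fragments still reaches the right-hand side; the remaining FDs each lie inside some fragment. All dependencies are preserved.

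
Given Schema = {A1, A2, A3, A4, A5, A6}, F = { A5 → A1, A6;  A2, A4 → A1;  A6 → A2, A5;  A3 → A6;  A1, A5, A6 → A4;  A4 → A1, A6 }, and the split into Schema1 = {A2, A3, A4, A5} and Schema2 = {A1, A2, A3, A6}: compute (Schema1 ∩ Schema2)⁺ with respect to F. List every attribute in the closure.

A1, A2, A3, A4, A5, A6

Schema1 ∩ Schema2 = {A2, A3}.
A3 → A6 applies, adding A6
A6 → A2, A5 applies, adding A5
A5 → A1, A6 applies, adding A1
A1, A5, A6 → A4 applies, adding A4
Closure: {A1, A2, A3, A4, A5, A6}.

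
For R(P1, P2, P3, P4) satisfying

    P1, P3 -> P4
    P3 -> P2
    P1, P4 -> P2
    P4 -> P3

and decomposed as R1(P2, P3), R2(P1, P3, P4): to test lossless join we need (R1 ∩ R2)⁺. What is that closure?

R1 ∩ R2 = {P3}.
P3 → P2 applies, adding P2
Closure: {P2, P3}.

P2, P3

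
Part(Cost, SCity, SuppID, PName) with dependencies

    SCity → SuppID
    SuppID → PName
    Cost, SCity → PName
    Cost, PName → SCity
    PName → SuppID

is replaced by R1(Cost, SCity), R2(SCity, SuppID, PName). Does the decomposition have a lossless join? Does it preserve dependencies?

Lossless test: (SCity)⁺ = {SCity, SuppID, PName}, which contains all of one fragment — lossless.
Dependency preservation: the restricted closure of {Cost, PName} across the fragments never reaches {SCity}, so Cost, PName → SCity cannot be enforced without a join — not preserved.

lossless but not dependency-preserving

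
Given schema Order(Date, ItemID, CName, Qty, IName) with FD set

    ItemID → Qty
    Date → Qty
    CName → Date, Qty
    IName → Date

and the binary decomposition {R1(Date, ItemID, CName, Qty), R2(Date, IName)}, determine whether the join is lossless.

No

Common attributes: R1 ∩ R2 = {Date}.
Closure of {Date}: Date → Qty applies, adding Qty. So (Date)⁺ = {Date, Qty}.
The closure contains neither all of R1 = {Date, ItemID, CName, Qty} nor all of R2 = {Date, IName}, so the common attributes are not a superkey of either fragment. The join is lossy.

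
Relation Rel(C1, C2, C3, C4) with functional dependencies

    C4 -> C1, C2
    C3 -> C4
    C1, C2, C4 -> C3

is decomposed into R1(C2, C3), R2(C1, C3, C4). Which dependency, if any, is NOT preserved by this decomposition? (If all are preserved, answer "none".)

none

C4 → C1, C2: restricted closure across fragments reaches C1, C2.
C3 → C4 lies within R2.
C1, C2, C4 → C3: restricted closure across fragments reaches C3.
Every dependency is enforceable on the fragments, so the decomposition is dependency-preserving.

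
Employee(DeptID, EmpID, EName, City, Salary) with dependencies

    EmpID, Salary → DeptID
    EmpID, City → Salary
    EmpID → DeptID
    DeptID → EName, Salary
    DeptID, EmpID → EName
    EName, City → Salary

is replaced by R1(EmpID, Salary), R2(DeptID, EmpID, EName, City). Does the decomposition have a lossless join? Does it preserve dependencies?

lossless but not dependency-preserving

Lossless test: (EmpID)⁺ = {DeptID, EmpID, EName, Salary}, which contains all of one fragment — lossless.
Dependency preservation: the restricted closure of {DeptID} across the fragments never reaches {EName, Salary}, so DeptID → EName, Salary cannot be enforced without a join — not preserved.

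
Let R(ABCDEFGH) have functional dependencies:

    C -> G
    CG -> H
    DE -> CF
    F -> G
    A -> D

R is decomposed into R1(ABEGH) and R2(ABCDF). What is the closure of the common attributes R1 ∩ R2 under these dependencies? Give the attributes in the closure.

R1 ∩ R2 = {AB}.
A → D applies, adding D
Closure: {ABD}.

ABD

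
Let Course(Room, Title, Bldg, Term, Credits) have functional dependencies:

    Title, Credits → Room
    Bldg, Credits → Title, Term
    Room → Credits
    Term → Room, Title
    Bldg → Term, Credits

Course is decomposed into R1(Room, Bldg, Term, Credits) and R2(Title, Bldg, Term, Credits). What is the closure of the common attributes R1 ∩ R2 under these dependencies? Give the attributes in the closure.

Room, Title, Bldg, Term, Credits

R1 ∩ R2 = {Bldg, Term, Credits}.
Bldg, Credits → Title, Term applies, adding Title
Term → Room, Title applies, adding Room
Closure: {Room, Title, Bldg, Term, Credits}.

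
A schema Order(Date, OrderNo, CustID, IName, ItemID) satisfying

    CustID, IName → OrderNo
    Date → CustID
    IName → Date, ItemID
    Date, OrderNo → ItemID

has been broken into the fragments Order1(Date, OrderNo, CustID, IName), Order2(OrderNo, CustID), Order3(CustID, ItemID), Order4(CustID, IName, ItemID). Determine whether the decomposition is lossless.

Yes

Chase test. Columns are Date, OrderNo, CustID, IName, ItemID; row i has aⱼ where attribute j ∈ Orderi, else bᵢⱼ.
Initial tableau (one row per fragment):
  row 1: a1 a2 a3 a4 b15
  row 2: b21 a2 a3 b24 b25
  row 3: b31 b32 a3 b34 a5
  row 4: b41 b42 a3 a4 a5
Rows 1 and 4 agree on CustID, IName; apply CustID, IName→OrderNo and equate their OrderNo entries.
Rows 1 and 4 agree on IName; apply IName→Date, ItemID and equate their Date, ItemID entries.
Row 1 is now all distinguished symbols — the join is lossless.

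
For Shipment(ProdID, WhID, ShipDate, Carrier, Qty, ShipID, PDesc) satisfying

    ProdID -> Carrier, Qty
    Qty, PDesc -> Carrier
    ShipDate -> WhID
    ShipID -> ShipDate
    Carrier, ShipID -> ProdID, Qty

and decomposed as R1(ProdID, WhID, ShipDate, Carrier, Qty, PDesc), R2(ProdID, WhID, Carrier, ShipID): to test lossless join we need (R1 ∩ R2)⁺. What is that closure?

R1 ∩ R2 = {ProdID, WhID, Carrier}.
ProdID → Carrier, Qty applies, adding Qty
Closure: {ProdID, WhID, Carrier, Qty}.

ProdID, WhID, Carrier, Qty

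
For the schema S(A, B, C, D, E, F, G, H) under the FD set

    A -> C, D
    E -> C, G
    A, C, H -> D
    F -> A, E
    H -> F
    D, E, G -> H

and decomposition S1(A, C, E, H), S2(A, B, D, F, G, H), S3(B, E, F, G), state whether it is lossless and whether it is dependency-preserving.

Lossless test (chase): Rows 1 and 2 agree on A; apply A→C, D and equate their C, D entries. Rows 1 and 3 agree on E; apply E→C, G and equate their C, G entries. Rows 2 and 3 agree on F; apply F→A, E and equate their A, E entries. Rows 1 and 2 agree on H; apply H→F and equate their F entries. Rows 1 and 3 agree on A; apply A→C, D and equate their C, D entries. Rows 1 and 3 agree on D, E, G; apply D, E, G→H and equate their H entries. Row 2 is now all distinguished symbols — the join is lossless.
Dependency preservation: the restricted closure of {D, E, G} across the fragments never reaches {H}, so D, E, G → H cannot be enforced without a join — not preserved.

lossless but not dependency-preserving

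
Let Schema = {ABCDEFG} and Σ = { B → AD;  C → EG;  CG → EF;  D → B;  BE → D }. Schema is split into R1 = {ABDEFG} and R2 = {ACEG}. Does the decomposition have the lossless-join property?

Common attributes: R1 ∩ R2 = {AEG}.
No dependency enlarges {AEG}, so (AEG)⁺ = {AEG}.
The closure contains neither all of R1 = {ABDEFG} nor all of R2 = {ACEG}, so the common attributes are not a superkey of either fragment. The join is lossy.

No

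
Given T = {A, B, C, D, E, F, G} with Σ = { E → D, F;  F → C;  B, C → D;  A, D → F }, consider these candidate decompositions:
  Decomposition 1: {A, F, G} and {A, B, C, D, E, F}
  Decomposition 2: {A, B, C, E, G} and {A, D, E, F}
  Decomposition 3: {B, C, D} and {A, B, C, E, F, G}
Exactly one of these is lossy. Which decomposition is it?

Decomposition 1: common = {A, F}, closure = {A, C, F} → lossy.
Decomposition 2: common = {A, E}, closure = {A, C, D, E, F} → lossless.
Decomposition 3: common = {B, C}, closure = {B, C, D} → lossless.

Decomposition 1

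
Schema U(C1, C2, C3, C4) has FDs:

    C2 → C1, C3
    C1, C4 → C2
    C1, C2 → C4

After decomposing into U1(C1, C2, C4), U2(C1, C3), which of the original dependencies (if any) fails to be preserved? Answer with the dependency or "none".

C2 → C1, C3

Check C2 → C1, C3: no single fragment contains all of {C1, C2, C3}, and the restricted closure of {C2} across the fragments never reaches {C1, C3}.
C1, C4 → C2 is preserved.
C1, C2 → C4 is preserved.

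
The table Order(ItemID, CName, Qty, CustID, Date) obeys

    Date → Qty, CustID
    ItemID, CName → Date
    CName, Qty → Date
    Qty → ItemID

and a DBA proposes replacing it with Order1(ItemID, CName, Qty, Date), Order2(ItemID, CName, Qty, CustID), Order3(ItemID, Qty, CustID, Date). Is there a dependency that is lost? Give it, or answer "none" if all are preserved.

Date → Qty, CustID lies within Order3.
ItemID, CName → Date lies within Order1.
CName, Qty → Date lies within Order1.
Qty → ItemID lies within Order1.
Every dependency is enforceable on the fragments, so the decomposition is dependency-preserving.

none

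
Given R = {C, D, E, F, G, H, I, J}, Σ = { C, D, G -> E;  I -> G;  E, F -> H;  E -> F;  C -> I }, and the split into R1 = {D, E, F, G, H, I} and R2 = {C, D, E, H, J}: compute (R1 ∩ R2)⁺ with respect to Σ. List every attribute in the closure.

D, E, F, H

R1 ∩ R2 = {D, E, H}.
E → F applies, adding F
Closure: {D, E, F, H}.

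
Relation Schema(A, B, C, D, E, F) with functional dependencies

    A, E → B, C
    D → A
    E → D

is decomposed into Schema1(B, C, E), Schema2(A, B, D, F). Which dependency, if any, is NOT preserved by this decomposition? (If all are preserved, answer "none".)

Check E → D: no single fragment contains all of {D, E}, and the restricted closure of {E} across the fragments never reaches {D}.
A, E → B, C is preserved.
D → A is preserved.

E → D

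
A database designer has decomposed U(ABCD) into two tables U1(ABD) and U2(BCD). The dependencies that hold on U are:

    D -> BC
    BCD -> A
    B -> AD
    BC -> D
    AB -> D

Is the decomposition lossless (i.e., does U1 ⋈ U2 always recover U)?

Yes

Common attributes: U1 ∩ U2 = {BD}.
Closure of {BD}: D → BC applies, adding C; BCD → A applies, adding A. So (BD)⁺ = {ABCD}.
This closure contains every attribute of U1, so U1 ∩ U2 → U1. The join is lossless.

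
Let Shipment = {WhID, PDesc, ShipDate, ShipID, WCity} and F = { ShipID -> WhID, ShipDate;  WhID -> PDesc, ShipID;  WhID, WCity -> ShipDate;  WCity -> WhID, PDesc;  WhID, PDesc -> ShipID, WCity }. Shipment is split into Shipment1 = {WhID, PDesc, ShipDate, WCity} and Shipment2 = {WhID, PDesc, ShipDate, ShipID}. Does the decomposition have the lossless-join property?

Yes

Common attributes: Shipment1 ∩ Shipment2 = {WhID, PDesc, ShipDate}.
Closure of {WhID, PDesc, ShipDate}: WhID → PDesc, ShipID applies, adding ShipID; WhID, PDesc → ShipID, WCity applies, adding WCity. So (WhID, PDesc, ShipDate)⁺ = {WhID, PDesc, ShipDate, ShipID, WCity}.
This closure contains every attribute of Shipment1, so Shipment1 ∩ Shipment2 → Shipment1. The join is lossless.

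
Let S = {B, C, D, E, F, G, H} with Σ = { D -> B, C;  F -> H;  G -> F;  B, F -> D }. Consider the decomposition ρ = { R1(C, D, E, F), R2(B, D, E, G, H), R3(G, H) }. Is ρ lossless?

No

Chase test. Columns are B, C, D, E, F, G, H; row i has aⱼ where attribute j ∈ Ri, else bᵢⱼ.
Initial tableau (one row per fragment):
  row 1: b11 a2 a3 a4 a5 b16 b17
  row 2: a1 b22 a3 a4 b25 a6 a7
  row 3: b31 b32 b33 b34 b35 a6 a7
Rows 1 and 2 agree on D; apply D→B, C and equate their B, C entries.
Rows 2 and 3 agree on G; apply G→F and equate their F entries.
No row becomes fully distinguished — the join is lossy.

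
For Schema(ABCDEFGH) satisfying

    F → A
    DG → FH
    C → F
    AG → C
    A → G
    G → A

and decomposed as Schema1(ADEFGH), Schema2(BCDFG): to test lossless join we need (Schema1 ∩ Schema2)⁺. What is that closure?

Schema1 ∩ Schema2 = {DFG}.
F → A applies, adding A
DG → FH applies, adding H
AG → C applies, adding C
Closure: {ACDFGH}.

ACDFGH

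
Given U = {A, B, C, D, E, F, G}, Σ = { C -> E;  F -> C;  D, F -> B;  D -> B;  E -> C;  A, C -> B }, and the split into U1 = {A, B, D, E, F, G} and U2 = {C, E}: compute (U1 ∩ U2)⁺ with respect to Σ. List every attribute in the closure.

C, E

U1 ∩ U2 = {E}.
E → C applies, adding C
Closure: {C, E}.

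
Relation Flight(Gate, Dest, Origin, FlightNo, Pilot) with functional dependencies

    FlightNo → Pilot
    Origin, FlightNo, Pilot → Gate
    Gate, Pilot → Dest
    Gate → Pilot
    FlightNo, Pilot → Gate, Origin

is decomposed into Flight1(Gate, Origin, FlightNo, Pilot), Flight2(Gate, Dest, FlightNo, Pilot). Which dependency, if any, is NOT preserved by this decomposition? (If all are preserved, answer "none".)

none

FlightNo → Pilot lies within Flight1.
Origin, FlightNo, Pilot → Gate lies within Flight1.
Gate, Pilot → Dest lies within Flight2.
Gate → Pilot lies within Flight1.
FlightNo, Pilot → Gate, Origin lies within Flight1.
Every dependency is enforceable on the fragments, so the decomposition is dependency-preserving.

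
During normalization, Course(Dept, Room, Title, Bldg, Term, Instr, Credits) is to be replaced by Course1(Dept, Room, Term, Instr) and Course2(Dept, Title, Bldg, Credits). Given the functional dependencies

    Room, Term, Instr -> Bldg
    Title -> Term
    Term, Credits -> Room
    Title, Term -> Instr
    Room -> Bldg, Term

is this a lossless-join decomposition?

No

Common attributes: Course1 ∩ Course2 = {Dept}.
No dependency enlarges {Dept}, so (Dept)⁺ = {Dept}.
The closure contains neither all of Course1 = {Dept, Room, Term, Instr} nor all of Course2 = {Dept, Title, Bldg, Credits}, so the common attributes are not a superkey of either fragment. The join is lossy.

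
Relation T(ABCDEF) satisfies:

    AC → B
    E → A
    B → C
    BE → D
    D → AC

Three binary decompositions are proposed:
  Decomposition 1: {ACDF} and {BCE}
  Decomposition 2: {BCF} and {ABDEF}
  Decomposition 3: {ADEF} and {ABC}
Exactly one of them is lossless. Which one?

Decomposition 1: common = {C}, closure = {C} → lossy.
Decomposition 2: common = {BF}, closure = {BCF} → lossless.
Decomposition 3: common = {A}, closure = {A} → lossy.

Decomposition 2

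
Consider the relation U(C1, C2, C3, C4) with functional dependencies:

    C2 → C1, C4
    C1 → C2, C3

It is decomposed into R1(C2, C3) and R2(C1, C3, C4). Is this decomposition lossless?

No

Common attributes: R1 ∩ R2 = {C3}.
No dependency enlarges {C3}, so (C3)⁺ = {C3}.
The closure contains neither all of R1 = {C2, C3} nor all of R2 = {C1, C3, C4}, so the common attributes are not a superkey of either fragment. The join is lossy.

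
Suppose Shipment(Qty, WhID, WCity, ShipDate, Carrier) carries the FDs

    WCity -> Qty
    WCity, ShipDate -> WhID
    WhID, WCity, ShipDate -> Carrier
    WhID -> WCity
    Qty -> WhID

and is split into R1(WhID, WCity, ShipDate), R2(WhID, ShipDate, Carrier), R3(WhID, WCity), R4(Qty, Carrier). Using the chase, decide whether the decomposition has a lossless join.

No

Chase test. Columns are Qty, WhID, WCity, ShipDate, Carrier; row i has aⱼ where attribute j ∈ Ri, else bᵢⱼ.
Initial tableau (one row per fragment):
  row 1: b11 a2 a3 a4 b15
  row 2: b21 a2 b23 a4 a5
  row 3: b31 a2 a3 b34 b35
  row 4: a1 b42 b43 b44 a5
Rows 1 and 3 agree on WCity; apply WCity→Qty and equate their Qty entries.
Rows 1 and 2 agree on WhID; apply WhID→WCity and equate their WCity entries.
Rows 1 and 2 agree on WCity; apply WCity→Qty and equate their Qty entries.
Rows 1 and 2 agree on WhID, WCity, ShipDate; apply WhID, WCity, ShipDate→Carrier and equate their Carrier entries.
No row becomes fully distinguished — the join is lossy.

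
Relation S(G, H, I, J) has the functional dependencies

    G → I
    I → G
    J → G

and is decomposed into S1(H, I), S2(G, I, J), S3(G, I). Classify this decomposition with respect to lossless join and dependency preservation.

lossy but dependency-preserving

Lossless test (chase): Rows 1 and 2 agree on I; apply I→G and equate their G entries. No row becomes fully distinguished — the join is lossy.
Dependency preservation: every FD's attributes lie within a single fragment, so each can be enforced locally — preserved.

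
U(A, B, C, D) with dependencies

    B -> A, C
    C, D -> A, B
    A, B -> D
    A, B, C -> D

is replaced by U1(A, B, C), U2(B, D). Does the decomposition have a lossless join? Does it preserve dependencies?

Lossless test: (B)⁺ = {A, B, C, D}, which contains all of one fragment — lossless.
Dependency preservation: the restricted closure of {C, D} across the fragments never reaches {A, B}, so C, D → A, B cannot be enforced without a join — not preserved.

lossless but not dependency-preserving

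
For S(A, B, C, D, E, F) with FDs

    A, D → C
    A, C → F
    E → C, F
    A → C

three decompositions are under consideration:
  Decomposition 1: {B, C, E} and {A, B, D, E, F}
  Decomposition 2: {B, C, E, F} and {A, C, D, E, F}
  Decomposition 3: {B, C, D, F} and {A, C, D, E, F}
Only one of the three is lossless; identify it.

Decomposition 1: common = {B, E}, closure = {B, C, E, F} → lossless.
Decomposition 2: common = {C, E, F}, closure = {C, E, F} → lossy.
Decomposition 3: common = {C, D, F}, closure = {C, D, F} → lossy.

Decomposition 1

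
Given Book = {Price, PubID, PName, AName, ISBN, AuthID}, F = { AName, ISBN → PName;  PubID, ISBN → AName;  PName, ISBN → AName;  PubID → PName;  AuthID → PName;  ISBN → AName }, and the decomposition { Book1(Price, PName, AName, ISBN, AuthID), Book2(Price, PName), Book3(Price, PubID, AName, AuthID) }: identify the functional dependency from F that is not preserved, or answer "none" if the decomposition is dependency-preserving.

Check PubID → PName: no single fragment contains all of {PubID, PName}, and the restricted closure of {PubID} across the fragments never reaches {PName}.
AName, ISBN → PName is preserved.
PubID, ISBN → AName is preserved.
PName, ISBN → AName is preserved.
AuthID → PName is preserved.
ISBN → AName is preserved.

PubID → PName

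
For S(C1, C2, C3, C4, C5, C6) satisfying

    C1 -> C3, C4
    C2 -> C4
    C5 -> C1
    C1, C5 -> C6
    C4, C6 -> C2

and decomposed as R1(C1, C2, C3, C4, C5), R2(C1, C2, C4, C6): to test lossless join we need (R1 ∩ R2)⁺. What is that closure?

R1 ∩ R2 = {C1, C2, C4}.
C1 → C3, C4 applies, adding C3
Closure: {C1, C2, C3, C4}.

C1, C2, C3, C4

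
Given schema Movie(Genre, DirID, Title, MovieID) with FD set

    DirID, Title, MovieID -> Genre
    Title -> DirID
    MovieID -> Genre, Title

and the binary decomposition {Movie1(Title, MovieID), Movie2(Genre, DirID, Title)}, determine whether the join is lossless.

No

Common attributes: Movie1 ∩ Movie2 = {Title}.
Closure of {Title}: Title → DirID applies, adding DirID. So (Title)⁺ = {DirID, Title}.
The closure contains neither all of Movie1 = {Title, MovieID} nor all of Movie2 = {Genre, DirID, Title}, so the common attributes are not a superkey of either fragment. The join is lossy.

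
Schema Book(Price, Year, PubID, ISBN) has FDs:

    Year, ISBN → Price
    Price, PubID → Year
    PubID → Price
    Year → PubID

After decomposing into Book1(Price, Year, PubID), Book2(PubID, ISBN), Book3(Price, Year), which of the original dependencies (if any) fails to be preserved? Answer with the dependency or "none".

Year, ISBN → Price: restricted closure across fragments reaches Price.
Price, PubID → Year lies within Book1.
PubID → Price lies within Book1.
Year → PubID lies within Book1.
Every dependency is enforceable on the fragments, so the decomposition is dependency-preserving.

none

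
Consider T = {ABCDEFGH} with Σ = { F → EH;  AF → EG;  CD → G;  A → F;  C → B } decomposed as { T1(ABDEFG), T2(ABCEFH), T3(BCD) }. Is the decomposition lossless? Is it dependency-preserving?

Lossless test (chase): Rows 1 and 2 agree on F; apply F→EH and equate their EH entries. Rows 1 and 2 agree on AF; apply AF→EG and equate their EG entries. No row becomes fully distinguished — the join is lossy.
Dependency preservation: the restricted closure of {CD} across the fragments never reaches {G}, so CD → G cannot be enforced without a join — not preserved.

lossy and not dependency-preserving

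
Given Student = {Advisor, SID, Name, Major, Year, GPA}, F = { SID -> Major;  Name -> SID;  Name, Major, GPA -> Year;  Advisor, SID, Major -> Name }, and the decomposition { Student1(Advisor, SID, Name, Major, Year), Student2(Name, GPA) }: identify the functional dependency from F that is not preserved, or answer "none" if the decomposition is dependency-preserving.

Name, Major, GPA -> Year

Check Name, Major, GPA → Year: no single fragment contains all of {Name, Major, Year, GPA}, and the restricted closure of {Name, Major, GPA} across the fragments never reaches {Year}.
SID → Major is preserved.
Name → SID is preserved.
Advisor, SID, Major → Name is preserved.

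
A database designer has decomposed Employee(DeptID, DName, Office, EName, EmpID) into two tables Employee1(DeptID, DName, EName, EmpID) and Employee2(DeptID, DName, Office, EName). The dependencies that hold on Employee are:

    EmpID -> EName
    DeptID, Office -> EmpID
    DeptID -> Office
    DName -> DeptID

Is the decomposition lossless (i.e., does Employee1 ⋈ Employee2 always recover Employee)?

Yes

Common attributes: Employee1 ∩ Employee2 = {DeptID, DName, EName}.
Closure of {DeptID, DName, EName}: DeptID → Office applies, adding Office; DeptID, Office → EmpID applies, adding EmpID. So (DeptID, DName, EName)⁺ = {DeptID, DName, Office, EName, EmpID}.
This closure contains every attribute of Employee1, so Employee1 ∩ Employee2 → Employee1. The join is lossless.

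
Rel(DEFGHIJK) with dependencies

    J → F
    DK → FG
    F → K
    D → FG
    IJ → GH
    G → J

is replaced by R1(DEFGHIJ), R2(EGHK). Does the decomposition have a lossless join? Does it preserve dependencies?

lossless but not dependency-preserving

Lossless test: (EGH)⁺ = {EFGHJK}, which contains all of one fragment — lossless.
Dependency preservation: the restricted closure of {F} across the fragments never reaches {K}, so F → K cannot be enforced without a join — not preserved.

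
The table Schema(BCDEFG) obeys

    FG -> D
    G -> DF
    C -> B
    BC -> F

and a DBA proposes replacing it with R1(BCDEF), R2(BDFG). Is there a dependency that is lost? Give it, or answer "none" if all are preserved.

FG → D lies within R2.
G → DF lies within R2.
C → B lies within R1.
BC → F lies within R1.
Every dependency is enforceable on the fragments, so the decomposition is dependency-preserving.

none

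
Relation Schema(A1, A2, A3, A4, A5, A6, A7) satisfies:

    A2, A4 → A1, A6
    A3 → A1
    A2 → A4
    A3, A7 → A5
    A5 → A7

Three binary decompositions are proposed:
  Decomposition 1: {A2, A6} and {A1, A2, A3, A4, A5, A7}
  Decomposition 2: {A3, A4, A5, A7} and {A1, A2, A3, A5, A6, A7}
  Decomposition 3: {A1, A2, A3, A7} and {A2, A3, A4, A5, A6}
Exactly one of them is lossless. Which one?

Decomposition 1: common = {A2}, closure = {A1, A2, A4, A6} → lossless.
Decomposition 2: common = {A3, A5, A7}, closure = {A1, A3, A5, A7} → lossy.
Decomposition 3: common = {A2, A3}, closure = {A1, A2, A3, A4, A6} → lossy.

Decomposition 1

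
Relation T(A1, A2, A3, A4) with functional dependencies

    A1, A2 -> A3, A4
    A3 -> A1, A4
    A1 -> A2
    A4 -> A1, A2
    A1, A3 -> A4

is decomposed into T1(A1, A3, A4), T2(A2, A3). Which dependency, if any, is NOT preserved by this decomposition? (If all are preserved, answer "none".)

none

A1, A2 → A3, A4: restricted closure across fragments reaches A3, A4.
A3 → A1, A4 lies within T1.
A1 → A2: restricted closure across fragments reaches A2.
A4 → A1, A2: restricted closure across fragments reaches A1, A2.
A1, A3 → A4 lies within T1.
Every dependency is enforceable on the fragments, so the decomposition is dependency-preserving.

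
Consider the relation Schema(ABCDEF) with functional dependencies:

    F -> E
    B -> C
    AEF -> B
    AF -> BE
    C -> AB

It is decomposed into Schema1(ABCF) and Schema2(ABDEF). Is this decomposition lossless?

Common attributes: Schema1 ∩ Schema2 = {ABF}.
Closure of {ABF}: F → E applies, adding E; B → C applies, adding C. So (ABF)⁺ = {ABCEF}.
This closure contains every attribute of Schema1, so Schema1 ∩ Schema2 → Schema1. The join is lossless.

Yes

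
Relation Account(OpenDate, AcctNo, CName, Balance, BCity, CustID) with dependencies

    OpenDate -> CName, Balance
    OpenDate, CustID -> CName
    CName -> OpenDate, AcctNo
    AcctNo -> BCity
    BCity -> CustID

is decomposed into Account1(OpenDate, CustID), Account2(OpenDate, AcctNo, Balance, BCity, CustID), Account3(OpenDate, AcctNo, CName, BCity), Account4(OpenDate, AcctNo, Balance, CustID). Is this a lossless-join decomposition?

Yes

Chase test. Columns are OpenDate, AcctNo, CName, Balance, BCity, CustID; row i has aⱼ where attribute j ∈ Accounti, else bᵢⱼ.
Initial tableau (one row per fragment):
  row 1: a1 b12 b13 b14 b15 a6
  row 2: a1 a2 b23 a4 a5 a6
  row 3: a1 a2 a3 b34 a5 b36
  row 4: a1 a2 b43 a4 b45 a6
Rows 1 and 2 agree on OpenDate; apply OpenDate→CName, Balance and equate their CName, Balance entries.
Rows 1 and 3 agree on OpenDate; apply OpenDate→CName, Balance and equate their CName, Balance entries.
Rows 1 and 4 agree on OpenDate; apply OpenDate→CName, Balance and equate their CName, Balance entries.
Rows 1 and 2 agree on CName; apply CName→OpenDate, AcctNo and equate their OpenDate, AcctNo entries.
Rows 1 and 2 agree on AcctNo; apply AcctNo→BCity and equate their BCity entries.
Rows 1 and 4 agree on AcctNo; apply AcctNo→BCity and equate their BCity entries.
Rows 1 and 3 agree on BCity; apply BCity→CustID and equate their CustID entries.
Row 1 is now all distinguished symbols — the join is lossless.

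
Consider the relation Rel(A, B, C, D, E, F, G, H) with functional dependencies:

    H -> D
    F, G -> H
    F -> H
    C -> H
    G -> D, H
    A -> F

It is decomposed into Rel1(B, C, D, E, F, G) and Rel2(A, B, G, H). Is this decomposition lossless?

Common attributes: Rel1 ∩ Rel2 = {B, G}.
Closure of {B, G}: G → D, H applies, adding D, H. So (B, G)⁺ = {B, D, G, H}.
The closure contains neither all of Rel1 = {B, C, D, E, F, G} nor all of Rel2 = {A, B, G, H}, so the common attributes are not a superkey of either fragment. The join is lossy.

No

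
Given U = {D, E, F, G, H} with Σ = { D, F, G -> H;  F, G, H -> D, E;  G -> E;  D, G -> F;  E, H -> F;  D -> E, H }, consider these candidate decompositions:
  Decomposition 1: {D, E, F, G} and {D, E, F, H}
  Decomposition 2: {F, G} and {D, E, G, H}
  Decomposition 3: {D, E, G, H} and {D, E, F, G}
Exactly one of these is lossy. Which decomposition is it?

Decomposition 1: common = {D, E, F}, closure = {D, E, F, H} → lossless.
Decomposition 2: common = {G}, closure = {E, G} → lossy.
Decomposition 3: common = {D, E, G}, closure = {D, E, F, G, H} → lossless.

Decomposition 2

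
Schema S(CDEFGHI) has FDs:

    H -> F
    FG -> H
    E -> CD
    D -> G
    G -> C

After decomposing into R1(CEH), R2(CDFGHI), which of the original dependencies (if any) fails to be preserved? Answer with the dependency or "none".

Check E → CD: no single fragment contains all of {CDE}, and the restricted closure of {E} across the fragments never reaches {CD}.
H → F is preserved.
FG → H is preserved.
D → G is preserved.
G → C is preserved.

E -> CD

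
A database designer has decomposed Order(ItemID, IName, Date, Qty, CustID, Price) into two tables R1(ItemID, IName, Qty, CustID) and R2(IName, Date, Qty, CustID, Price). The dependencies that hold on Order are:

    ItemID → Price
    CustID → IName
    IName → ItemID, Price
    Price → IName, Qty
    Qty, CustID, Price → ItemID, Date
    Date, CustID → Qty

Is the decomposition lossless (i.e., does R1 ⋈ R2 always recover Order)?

Common attributes: R1 ∩ R2 = {IName, Qty, CustID}.
Closure of {IName, Qty, CustID}: IName → ItemID, Price applies, adding ItemID, Price; Qty, CustID, Price → ItemID, Date applies, adding Date. So (IName, Qty, CustID)⁺ = {ItemID, IName, Date, Qty, CustID, Price}.
This closure contains every attribute of R1, so R1 ∩ R2 → R1. The join is lossless.

Yes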